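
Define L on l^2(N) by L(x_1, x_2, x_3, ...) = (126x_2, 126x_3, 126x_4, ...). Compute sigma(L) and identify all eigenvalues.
sigma(L) = closed disk {z in C : |z| ≤ 126}; sigma_p(L) = open disk {z in C : |z| < 126}

Note L = 126·V where V is the unit left shift (V x)_k = x_{k+1}; so sigma(L) = 126·sigma(V) and ||L|| = 126||V||. ||L x||^2 = 15876sum_{k≥2} |x_k|^2 ≤ 15876||x||^2, with equality on {x : x_1 = 0}, so ||L|| = 126. For any lambda with |lambda| < 126, set r = lambda/126 (|r| < 1); the vector x = (1, r, r^2, ...) is in l^2 and satisfies L x = 126(r, r^2, ...) = lambda x, so lambda is an eigenvalue. On the boundary |lambda| = 126 the geometric series diverges, so no l^2 eigenvector exists, but these lambda lie in the approximate point spectrum. Hence sigma(L) is the closed disk of radius 126 and sigma_p(L) is the open disk.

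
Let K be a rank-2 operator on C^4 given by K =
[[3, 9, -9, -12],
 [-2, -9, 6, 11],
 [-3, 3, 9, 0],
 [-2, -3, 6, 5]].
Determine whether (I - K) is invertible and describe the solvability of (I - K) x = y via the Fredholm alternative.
(I - K) is invertible (det(I - K) = -91 ≠ 0), so for every y in C^4 the equation (I - K) x = y has a unique solution.

K has rank 2 and factors as K = U V^T = u1 v1^T + u2 v2^T with u1 = (3, -3, 1, -1), v1 = (0, 3, 0, -3), u2 = (-3, 2, 3, 2), v2 = (-1, 0, 3, 1) (multiplying out reproduces the displayed K). The nonzero eigenvalues of U V^T coincide with those of the 2 x 2 matrix G = V^T U = [[v1·u1, v1·u2], [v2·u1, v2·u2]] = [[-6, 0], [-1, 14]], and by the Sylvester determinant identity det(I_4 - U V^T) = det(I_2 - V^T U) = det([[7, 0], [1, -13]]) = (7)(-13) - (0)(1) = -91. (Direct check: I - K =
[[-2, -9, 9, 12],
 [2, 10, -6, -11],
 [3, -3, -8, 0],
 [2, 3, -6, -4]]
has determinant -91.) The finite-dimensional Fredholm alternative says: either (I - K) is invertible, or ker(I - K) ≠ {0} and then range(I - K) = ker((I - K)^*)^⊥, with dim ker(I - K) = dim ker((I - K)^*). Since det(I - K) ≠ 0, 1 is not an eigenvalue of K and ker(I - K) = {0}, so we are in the first case: for every y there is a unique x = (I - K)^(-1) y. (Explicitly, by the Woodbury identity, (I - U V^T)^(-1) = I + U (I_2 - G)^(-1) V^T.)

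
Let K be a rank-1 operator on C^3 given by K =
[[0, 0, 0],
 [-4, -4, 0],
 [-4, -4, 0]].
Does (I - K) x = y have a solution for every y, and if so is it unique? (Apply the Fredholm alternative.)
(I - K) is invertible (det(I - K) = 5 ≠ 0), so for every y in C^3 the equation (I - K) x = y has a unique solution.

K has rank 1, so it is an outer product K = u v^T: every row of K is a multiple of one row vector. Reading off the entries, u = (0, 2, 2) and v = (-2, -2, 0) (row i of K equals u_i·v^T). A rank-one matrix u v^T satisfies K u = u (v·u) and kills the (2)-dimensional subspace v^⊥, so its characteristic polynomial is lambda^2 (lambda - v·u) with v·u = tr K = -4. Hence the eigenvalues of I - K are 1 (multiplicity 2) and 1 - (-4) = 5, so det(I - K) = 5. (Direct check: I - K =
[[1, 0, 0],
 [4, 5, 0],
 [4, 4, 1]]
has determinant 5.) The finite-dimensional Fredholm alternative says: either (I - K) is invertible, or ker(I - K) ≠ {0} and then range(I - K) = ker((I - K)^*)^⊥, with dim ker(I - K) = dim ker((I - K)^*). Since det(I - K) ≠ 0, 1 is not an eigenvalue of K and ker(I - K) = {0}, so we are in the first case: for every y there is a unique x = (I - K)^(-1) y. Explicitly, by the Sherman–Morrison formula, (I - u v^T)^(-1) = I + u v^T/(1 - v·u), i.e. (I - K)^(-1) = I + K/(5).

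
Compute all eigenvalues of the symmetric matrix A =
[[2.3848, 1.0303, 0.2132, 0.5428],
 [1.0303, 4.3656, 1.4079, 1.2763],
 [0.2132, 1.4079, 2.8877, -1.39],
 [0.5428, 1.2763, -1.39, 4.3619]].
sigma(A) ≈ {1, 2, 5, 6}

A is real symmetric, so its spectrum consists of real eigenvalues. Expanding the characteristic polynomial of the displayed matrix gives
  det(λ I - A) = p(λ) = λ^4 + (-14)λ^3 + (65)λ^2 + (-111.9986)λ + (59.9978).
Solving p(λ) = 0 yields eigenvalues ≈ 1, 2, 5, 6. (A is shown rounded to 4 decimals, so these recover the underlying integer eigenvalues to within that precision.)
Verification: the trace of A = 14 equals the sum of eigenvalues 14, and det(A) ≈ 59.9978 matches the eigenvalue product 60.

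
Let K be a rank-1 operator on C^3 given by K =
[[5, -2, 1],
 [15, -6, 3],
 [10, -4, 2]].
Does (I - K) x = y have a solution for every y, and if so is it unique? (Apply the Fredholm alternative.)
(I - K) is singular (det(I - K) = 0, i.e. 1 ∈ sigma(K)). (I - K) x = y is solvable iff y ⊥ ker((I - K)^*) = span{(5, -2, 1)}, i.e. iff 5y_1 - 2y_2 + y_3 = 0. When solvable, the solutions are x = y + c·(1, 3, 2), c arbitrary (ker(I - K) = span{(1, 3, 2)}, dimension 1).

K has rank 1, so it is an outer product K = u v^T: every row of K is a multiple of one row vector. Reading off the entries, u = (1, 3, 2) and v = (5, -2, 1) (row i of K equals u_i·v^T). A rank-one matrix u v^T satisfies K u = u (v·u) and kills the (2)-dimensional subspace v^⊥, so its characteristic polynomial is lambda^2 (lambda - v·u) with v·u = tr K = 1. Hence the eigenvalues of I - K are 1 (multiplicity 2) and 1 - (1) = 0, so det(I - K) = 0. (Direct check: I - K =
[[-4, 2, -1],
 [-15, 7, -3],
 [-10, 4, -1]]
has determinant 0.) So 1 is an eigenvalue of K and (I - K) is not invertible. The finite-dimensional Fredholm alternative says: either (I - K) is invertible, or ker(I - K) ≠ {0} and then range(I - K) = ker((I - K)^*)^⊥, with dim ker(I - K) = dim ker((I - K)^*). We are in the second case, so we need both kernels. Kernel of I - K: (I - K) u = u - u (v·u) = u - u = 0, so ker(I - K) = span{u} = span{(1, 3, 2)} (it is exactly 1-dimensional because rank(I - K) = 2). Kernel of the adjoint: K is real, so (I - K)^* = I - K^T = I - v u^T, and (I - v u^T) v = v - v (u·v) = 0; hence ker((I - K)^*) = span{v} = span{(5, -2, 1)}. Therefore (I - K) x = y is solvable iff <y, v> = 0, i.e. iff 5y_1 - 2y_2 + y_3 = 0. When this holds, K y = u (v·y) = 0, so (I - K) y = y and x = y is a particular solution; the full solution set is the line x = y + c·u = y + c·(1, 3, 2), c ∈ C.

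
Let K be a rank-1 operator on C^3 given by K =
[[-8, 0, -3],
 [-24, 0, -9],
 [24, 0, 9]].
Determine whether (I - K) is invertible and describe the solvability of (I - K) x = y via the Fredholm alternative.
(I - K) is singular (det(I - K) = 0, i.e. 1 ∈ sigma(K)). (I - K) x = y is solvable iff y ⊥ ker((I - K)^*) = span{(-8, 0, -3)}, i.e. iff -8y_1 - 3y_3 = 0. When solvable, the solutions are x = y + c·(1, 3, -3), c arbitrary (ker(I - K) = span{(1, 3, -3)}, dimension 1).

K has rank 1, so it is an outer product K = u v^T: every row of K is a multiple of one row vector. Reading off the entries, u = (1, 3, -3) and v = (-8, 0, -3) (row i of K equals u_i·v^T). A rank-one matrix u v^T satisfies K u = u (v·u) and kills the (2)-dimensional subspace v^⊥, so its characteristic polynomial is lambda^2 (lambda - v·u) with v·u = tr K = 1. Hence the eigenvalues of I - K are 1 (multiplicity 2) and 1 - (1) = 0, so det(I - K) = 0. (Direct check: I - K =
[[9, 0, 3],
 [24, 1, 9],
 [-24, 0, -8]]
has determinant 0.) So 1 is an eigenvalue of K and (I - K) is not invertible. The finite-dimensional Fredholm alternative says: either (I - K) is invertible, or ker(I - K) ≠ {0} and then range(I - K) = ker((I - K)^*)^⊥, with dim ker(I - K) = dim ker((I - K)^*). We are in the second case, so we need both kernels. Kernel of I - K: (I - K) u = u - u (v·u) = u - u = 0, so ker(I - K) = span{u} = span{(1, 3, -3)} (it is exactly 1-dimensional because rank(I - K) = 2). Kernel of the adjoint: K is real, so (I - K)^* = I - K^T = I - v u^T, and (I - v u^T) v = v - v (u·v) = 0; hence ker((I - K)^*) = span{v} = span{(-8, 0, -3)}. Therefore (I - K) x = y is solvable iff <y, v> = 0, i.e. iff -8y_1 - 3y_3 = 0. When this holds, K y = u (v·y) = 0, so (I - K) y = y and x = y is a particular solution; the full solution set is the line x = y + c·u = y + c·(1, 3, -3), c ∈ C.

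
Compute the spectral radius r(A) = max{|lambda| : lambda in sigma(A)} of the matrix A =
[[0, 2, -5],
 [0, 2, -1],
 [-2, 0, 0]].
r(A) ≈ 3.5475

The eigenvalues of A are the roots of its characteristic polynomial. With M = A (coefficients from the trace, the sum of principal 2x2 minors, and det A):
  p(λ) = det(λ I - M) = λ^3 - 2λ^2 - 10λ + 16.
No integer candidate from the rational root theorem (±divisors of 16) is a root, so the roots are irrational. The cubic discriminant is Δ = 3760 > 0, so there are three distinct real roots. p(-4) = -40 and p(-3) = 1 have opposite signs, so a root lies in (-4, -3); Newton's method refines it to λ ≈ -3.034. p(1) = 5 and p(2) = -4 have opposite signs, so a root lies in (1, 2); Newton's method refines it to λ ≈ 1.4865. p(3) = -5 and p(4) = 8 have opposite signs, so a root lies in (3, 4); Newton's method refines it to λ ≈ 3.5475. Check (Vieta): the three roots sum to 2, matching tr M = 2.
Thus the eigenvalues (to 4 decimals) are -3.034 (modulus 3.034); 1.4865 (modulus 1.4865); 3.5475 (modulus 3.5475). The spectral radius is the largest modulus: r(A) ≈ 3.5475. (Cross-check: r(A) ≤ ||A||_2 ≈ 5.6569; equality holds whenever A is normal, though it can also hold for some non-normal A.)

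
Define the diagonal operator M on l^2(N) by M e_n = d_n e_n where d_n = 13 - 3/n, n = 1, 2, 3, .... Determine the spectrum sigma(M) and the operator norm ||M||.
sigma(M) = {13 - 3/n : n ≥ 1} ∪ {13}; ||M|| = 13

A bounded diagonal operator on l^2 with diagonal entries d_n has spectrum equal to the closure of {d_n : n ≥ 1}: every d_n is an eigenvalue (with eigenvector e_n), so {d_n} ⊂ sigma(M); the spectrum is closed, so its closure is too; and for lambda not in the closure, (M - lambda I) has bounded inverse (the diagonal entries 1/(d_n - lambda) are bounded). For our sequence d_n = 13 - 3/n, n = 1, 2, 3, ...:
  - {d_n} = {13 - 3/n : n ≥ 1}; the only limit point is 13
  - closure = {13 - 3/n : n ≥ 1} ∪ {13}
For the norm: a diagonal operator has ||M|| = sup_n |d_n|. Here d_n = 13 - 3/n increases monotonically from d_1 = 10 toward 13, with all terms in [10, 13); so sup_n |d_n| = 13 (the supremum is the limit, not attained). So ||M|| = 13.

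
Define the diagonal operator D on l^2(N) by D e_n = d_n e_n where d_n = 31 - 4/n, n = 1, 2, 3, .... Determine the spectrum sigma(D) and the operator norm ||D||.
sigma(D) = {31 - 4/n : n ≥ 1} ∪ {31}; ||D|| = 31

A bounded diagonal operator on l^2 with diagonal entries d_n has spectrum equal to the closure of {d_n : n ≥ 1}: every d_n is an eigenvalue (with eigenvector e_n), so {d_n} ⊂ sigma(D); the spectrum is closed, so its closure is too; and for lambda not in the closure, (D - lambda I) has bounded inverse (the diagonal entries 1/(d_n - lambda) are bounded). For our sequence d_n = 31 - 4/n, n = 1, 2, 3, ...:
  - {d_n} = {31 - 4/n : n ≥ 1}; the only limit point is 31
  - closure = {31 - 4/n : n ≥ 1} ∪ {31}
For the norm: a diagonal operator has ||D|| = sup_n |d_n|. Here d_n = 31 - 4/n increases monotonically from d_1 = 27 toward 31, with all terms in [27, 31); so sup_n |d_n| = 31 (the supremum is the limit, not attained). So ||D|| = 31.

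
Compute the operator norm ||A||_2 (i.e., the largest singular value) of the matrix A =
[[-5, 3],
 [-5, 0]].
||A||_2 = sqrt((59 + sqrt(2581))/2) ≈ 7.4096 (= sqrt(largest eigenvalue of A^T A))

||A||_2 = sigma_max(A) = sqrt(lambda_max(A^T A)). Form the symmetric matrix M = A^T A =
[[50, -15],
 [-15, 9]].
Its characteristic polynomial (trace, determinant of M give the coefficients) is
  p(λ) = det(λ I - M) = λ^2 - 59λ + 225.
For λ^2 - 59λ + 225 the discriminant is 2581. It is nonnegative but not a perfect square, so the roots are real and irrational: λ = (59 ± sqrt(2581))/2 ≈ 54.9018, 4.0982.
So the eigenvalues of A^T A are ≈ 4.0982, 54.9018 (all ≥ 0, as they must be for A^T A). The largest is λ_max = (59 + sqrt(2581))/2 ≈ 54.9018, hence ||A||_2 = sqrt(λ_max) = sqrt((59 + sqrt(2581))/2) ≈ 7.4096.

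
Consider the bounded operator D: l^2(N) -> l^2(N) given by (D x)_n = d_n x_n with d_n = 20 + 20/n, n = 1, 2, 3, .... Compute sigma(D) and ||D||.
sigma(D) = {20 + 20/n : n ≥ 1} ∪ {20}; ||D|| = 40

A bounded diagonal operator on l^2 with diagonal entries d_n has spectrum equal to the closure of {d_n : n ≥ 1}: every d_n is an eigenvalue (with eigenvector e_n), so {d_n} ⊂ sigma(D); the spectrum is closed, so its closure is too; and for lambda not in the closure, (D - lambda I) has bounded inverse (the diagonal entries 1/(d_n - lambda) are bounded). For our sequence d_n = 20 + 20/n, n = 1, 2, 3, ...:
  - {d_n} = {20 + 20/n : n ≥ 1}; the only limit point is 20
  - closure = {20 + 20/n : n ≥ 1} ∪ {20}
For the norm: a diagonal operator has ||D|| = sup_n |d_n|. Here d_n = 20 + 20/n is positive and decreasing, so sup_n |d_n| = d_1 = 20 + 20 = 40. So ||D|| = 40.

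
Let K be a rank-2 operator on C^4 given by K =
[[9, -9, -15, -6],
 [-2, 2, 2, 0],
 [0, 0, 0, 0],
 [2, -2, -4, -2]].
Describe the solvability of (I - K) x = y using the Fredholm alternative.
(I - K) is invertible (det(I - K) = -18 ≠ 0), so for every y in C^4 the equation (I - K) x = y has a unique solution.

K has rank 2 and factors as K = U V^T = u1 v1^T + u2 v2^T with u1 = (-3, 2, 0, 0), v1 = (-2, 2, 3, 1), u2 = (-3, -2, 0, -2), v2 = (-1, 1, 2, 1) (multiplying out reproduces the displayed K). The nonzero eigenvalues of U V^T coincide with those of the 2 x 2 matrix G = V^T U = [[v1·u1, v1·u2], [v2·u1, v2·u2]] = [[10, 0], [5, -1]], and by the Sylvester determinant identity det(I_4 - U V^T) = det(I_2 - V^T U) = det([[-9, 0], [-5, 2]]) = (-9)(2) - (0)(-5) = -18. (Direct check: I - K =
[[-8, 9, 15, 6],
 [2, -1, -2, 0],
 [0, 0, 1, 0],
 [-2, 2, 4, 3]]
has determinant -18.) The finite-dimensional Fredholm alternative says: either (I - K) is invertible, or ker(I - K) ≠ {0} and then range(I - K) = ker((I - K)^*)^⊥, with dim ker(I - K) = dim ker((I - K)^*). Since det(I - K) ≠ 0, 1 is not an eigenvalue of K and ker(I - K) = {0}, so we are in the first case: for every y there is a unique x = (I - K)^(-1) y. (Explicitly, by the Woodbury identity, (I - U V^T)^(-1) = I + U (I_2 - G)^(-1) V^T.)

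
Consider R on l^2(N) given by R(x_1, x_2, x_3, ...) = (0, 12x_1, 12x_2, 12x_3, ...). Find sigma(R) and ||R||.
sigma(R) = closed disk {z in C : |z| ≤ 12}; ||R|| = 12

Note R = 12·U where U is the unit right shift (U x)_k = x_{k-1} (with x_0 := 0); so ||R|| = 12||U|| and sigma(R) = 12·sigma(U). ||R x||^2 = sum_{k≥1} |12x_k|^2 = 144||x||^2, so ||R|| = 12 and sigma(R) ⊂ {|z| ≤ 12}. For any |lambda| < 12, the equation (R - lambda I) x = 0 forces x_1 = 0, then 12x_k = lambda x_{k+1} ⇒ x = 0, so R has no eigenvalues. But (R - lambda I) is not surjective for |lambda| < 12: solving (R - lambda I) x = e_1 would require x_n proportional to (lambda/12)^(-n), which is not in l^2. So every |lambda| < 12 lies in the residual spectrum. The boundary |lambda| = 12 is in the approximate point spectrum (the spectrum is closed). Hence sigma(R) is the closed disk of radius 12.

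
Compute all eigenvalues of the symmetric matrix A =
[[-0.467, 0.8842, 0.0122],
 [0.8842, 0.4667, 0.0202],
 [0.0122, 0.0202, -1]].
sigma(A) ≈ {-1, 1} (-1 with multiplicity 2)

A is real symmetric, so its spectrum consists of real eigenvalues. Expanding the characteristic polynomial of the displayed matrix gives
  det(λ I - A) = p(λ) = λ^3 + (1)λ^2 + (-1)λ + (-1).
Solving p(λ) = 0 yields eigenvalues ≈ -1, -1, 1. (A is shown rounded to 4 decimals, so these recover the underlying integer eigenvalues to within that precision.)
Verification: the trace of A = -1 equals the sum of eigenvalues -1, and det(A) ≈ 1.0000 matches the eigenvalue product 1.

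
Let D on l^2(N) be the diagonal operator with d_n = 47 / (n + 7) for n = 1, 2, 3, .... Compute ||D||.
||D|| = 47/8 (attained at n = 1)

For D diagonal, ||D|| = sup_n |d_n| = sup_n 47/(n + 7). This is positive and strictly decreasing in n, so the supremum is attained at n = 1: d_1 = 47/(1 + 7) = 47/8. Hence ||D|| = 47/8.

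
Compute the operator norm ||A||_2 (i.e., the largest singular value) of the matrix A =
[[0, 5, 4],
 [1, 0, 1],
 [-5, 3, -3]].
||A||_2 ≈ 6.7574 (= sqrt(largest eigenvalue of A^T A))

||A||_2 = sigma_max(A) = sqrt(lambda_max(A^T A)). Form the symmetric matrix M = A^T A =
[[26, -15, 16],
 [-15, 34, 11],
 [16, 11, 26]].
Its characteristic polynomial (trace, sum of principal 2x2 minors, determinant of M give the coefficients) is
  p(λ) = det(λ I - M) = λ^3 - 86λ^2 + 1842λ - 4.
No integer candidate from the rational root theorem (±divisors of 4) is a root, so the roots are irrational. The cubic discriminant is Δ = 96231328 > 0, so there are three distinct real roots. p(0) = -4 and p(1) = 1753 have opposite signs, so a root lies in (0, 1); Newton's method refines it to λ ≈ 0.0022. p(40) = 76 and p(41) = -127 have opposite signs, so a root lies in (40, 41); Newton's method refines it to λ ≈ 40.3356. p(45) = -139 and p(46) = 88 have opposite signs, so a root lies in (45, 46); Newton's method refines it to λ ≈ 45.6623. Check (Vieta): the three roots sum to 86, matching tr M = 86.
So the eigenvalues of A^T A are ≈ 0.0022, 40.3356, 45.6623 (all ≥ 0, as they must be for A^T A). The largest is λ_max ≈ 45.6623, hence ||A||_2 = sqrt(λ_max) ≈ 6.7574.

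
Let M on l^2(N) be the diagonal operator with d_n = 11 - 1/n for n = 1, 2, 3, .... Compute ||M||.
||M|| = 11

For a diagonal operator on l^2 with entries d_n, ||M|| = sup_n |d_n|. Here d_1 = 10, d_2 = 21/2, ..., and d_n = 11 - 1/n increases monotonically toward 11. All terms lie in [10, 11), so |d_n| = d_n and the supremum is the limit 11, which is not attained by any individual d_n. Hence ||M|| = 11.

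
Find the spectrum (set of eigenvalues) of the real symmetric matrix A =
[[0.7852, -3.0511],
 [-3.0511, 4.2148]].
sigma(A) ≈ {-1, 6}

A is real symmetric, so its spectrum consists of real eigenvalues. Expanding the characteristic polynomial of the displayed matrix gives
  det(λ I - A) = p(λ) = λ^2 + (-5)λ + (-6).
Solving p(λ) = 0 yields eigenvalues ≈ -1, 6. (A is shown rounded to 4 decimals, so these recover the underlying integer eigenvalues to within that precision.)
Verification: the trace of A = 5 equals the sum of eigenvalues 5, and det(A) ≈ -5.9998 matches the eigenvalue product -6.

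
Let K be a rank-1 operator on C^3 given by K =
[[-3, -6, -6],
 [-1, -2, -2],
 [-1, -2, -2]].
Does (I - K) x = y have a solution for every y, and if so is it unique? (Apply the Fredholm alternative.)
(I - K) is invertible (det(I - K) = 8 ≠ 0), so for every y in C^3 the equation (I - K) x = y has a unique solution.

K has rank 1, so it is an outer product K = u v^T: every row of K is a multiple of one row vector. Reading off the entries, u = (-3, -1, -1) and v = (1, 2, 2) (row i of K equals u_i·v^T). A rank-one matrix u v^T satisfies K u = u (v·u) and kills the (2)-dimensional subspace v^⊥, so its characteristic polynomial is lambda^2 (lambda - v·u) with v·u = tr K = -7. Hence the eigenvalues of I - K are 1 (multiplicity 2) and 1 - (-7) = 8, so det(I - K) = 8. (Direct check: I - K =
[[4, 6, 6],
 [1, 3, 2],
 [1, 2, 3]]
has determinant 8.) The finite-dimensional Fredholm alternative says: either (I - K) is invertible, or ker(I - K) ≠ {0} and then range(I - K) = ker((I - K)^*)^⊥, with dim ker(I - K) = dim ker((I - K)^*). Since det(I - K) ≠ 0, 1 is not an eigenvalue of K and ker(I - K) = {0}, so we are in the first case: for every y there is a unique x = (I - K)^(-1) y. Explicitly, by the Sherman–Morrison formula, (I - u v^T)^(-1) = I + u v^T/(1 - v·u), i.e. (I - K)^(-1) = I + K/(8).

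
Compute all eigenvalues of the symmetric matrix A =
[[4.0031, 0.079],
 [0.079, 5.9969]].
sigma(A) ≈ {4, 6}

A is real symmetric, so its spectrum consists of real eigenvalues. Expanding the characteristic polynomial of the displayed matrix gives
  det(λ I - A) = p(λ) = λ^2 + (-10)λ + (24).
Solving p(λ) = 0 yields eigenvalues ≈ 4, 6. (A is shown rounded to 4 decimals, so these recover the underlying integer eigenvalues to within that precision.)
Verification: the trace of A = 10 equals the sum of eigenvalues 10, and det(A) ≈ 23.9999 matches the eigenvalue product 24.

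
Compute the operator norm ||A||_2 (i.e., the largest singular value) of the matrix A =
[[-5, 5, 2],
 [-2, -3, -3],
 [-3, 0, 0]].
||A||_2 ≈ 7.7858 (= sqrt(largest eigenvalue of A^T A))

||A||_2 = sigma_max(A) = sqrt(lambda_max(A^T A)). Form the symmetric matrix M = A^T A =
[[38, -19, -4],
 [-19, 34, 19],
 [-4, 19, 13]].
Its characteristic polynomial (trace, sum of principal 2x2 minors, determinant of M give the coefficients) is
  p(λ) = det(λ I - M) = λ^3 - 85λ^2 + 1490λ - 729.
No integer candidate from the rational root theorem (±divisors of 729) is a root, so the roots are irrational. The cubic discriminant is Δ = 2665190393 > 0, so there are three distinct real roots. p(0) = -729 and p(1) = 677 have opposite signs, so a root lies in (0, 1); Newton's method refines it to λ ≈ 0.5036. p(23) = 743 and p(24) = -105 have opposite signs, so a root lies in (23, 24); Newton's method refines it to λ ≈ 23.878. p(60) = -1329 and p(61) = 857 have opposite signs, so a root lies in (60, 61); Newton's method refines it to λ ≈ 60.6184. Check (Vieta): the three roots sum to 85, matching tr M = 85.
So the eigenvalues of A^T A are ≈ 0.5036, 23.878, 60.6184 (all ≥ 0, as they must be for A^T A). The largest is λ_max ≈ 60.6184, hence ||A||_2 = sqrt(λ_max) ≈ 7.7858.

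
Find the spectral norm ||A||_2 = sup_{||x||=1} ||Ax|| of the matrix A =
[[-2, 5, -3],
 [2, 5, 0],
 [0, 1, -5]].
||A||_2 ≈ 8.0267 (= sqrt(largest eigenvalue of A^T A))

||A||_2 = sigma_max(A) = sqrt(lambda_max(A^T A)). Form the symmetric matrix M = A^T A =
[[8, 0, 6],
 [0, 51, -20],
 [6, -20, 34]].
Its characteristic polynomial (trace, sum of principal 2x2 minors, determinant of M give the coefficients) is
  p(λ) = det(λ I - M) = λ^3 - 93λ^2 + 1978λ - 8836.
No integer candidate from the rational root theorem (±divisors of 8836) is a root, so the roots are irrational. The cubic discriminant is Δ = 1603800500 > 0, so there are three distinct real roots. p(6) = -100 and p(7) = 796 have opposite signs, so a root lies in (6, 7); Newton's method refines it to λ ≈ 6.1039. p(22) = 316 and p(23) = -372 have opposite signs, so a root lies in (22, 23); Newton's method refines it to λ ≈ 22.4685. p(64) = -1028 and p(65) = 1434 have opposite signs, so a root lies in (64, 65); Newton's method refines it to λ ≈ 64.4275. Check (Vieta): the three roots sum to 93, matching tr M = 93.
So the eigenvalues of A^T A are ≈ 6.1039, 22.4685, 64.4275 (all ≥ 0, as they must be for A^T A). The largest is λ_max ≈ 64.4275, hence ||A||_2 = sqrt(λ_max) ≈ 8.0267.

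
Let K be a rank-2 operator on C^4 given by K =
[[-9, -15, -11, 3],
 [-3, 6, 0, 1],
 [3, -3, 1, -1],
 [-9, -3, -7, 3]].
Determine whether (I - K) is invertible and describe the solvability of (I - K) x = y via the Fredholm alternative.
(I - K) is invertible (det(I - K) = -52 ≠ 0), so for every y in C^4 the equation (I - K) x = y has a unique solution.

K has rank 2 and factors as K = U V^T = u1 v1^T + u2 v2^T with u1 = (3, 1, -1, 3), v1 = (-3, -3, -3, 1), u2 = (2, -3, 2, -2), v2 = (0, -3, -1, 0) (multiplying out reproduces the displayed K). The nonzero eigenvalues of U V^T coincide with those of the 2 x 2 matrix G = V^T U = [[v1·u1, v1·u2], [v2·u1, v2·u2]] = [[-6, -5], [-2, 7]], and by the Sylvester determinant identity det(I_4 - U V^T) = det(I_2 - V^T U) = det([[7, 5], [2, -6]]) = (7)(-6) - (5)(2) = -52. (Direct check: I - K =
[[10, 15, 11, -3],
 [3, -5, 0, -1],
 [-3, 3, 0, 1],
 [9, 3, 7, -2]]
has determinant -52.) The finite-dimensional Fredholm alternative says: either (I - K) is invertible, or ker(I - K) ≠ {0} and then range(I - K) = ker((I - K)^*)^⊥, with dim ker(I - K) = dim ker((I - K)^*). Since det(I - K) ≠ 0, 1 is not an eigenvalue of K and ker(I - K) = {0}, so we are in the first case: for every y there is a unique x = (I - K)^(-1) y. (Explicitly, by the Woodbury identity, (I - U V^T)^(-1) = I + U (I_2 - G)^(-1) V^T.)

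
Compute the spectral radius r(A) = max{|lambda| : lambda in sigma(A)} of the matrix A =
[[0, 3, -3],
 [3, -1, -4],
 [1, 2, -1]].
r(A) ≈ 3.2975

The eigenvalues of A are the roots of its characteristic polynomial. With M = A (coefficients from the trace, the sum of principal 2x2 minors, and det A):
  p(λ) = det(λ I - M) = λ^3 + 2λ^2 + 3λ + 24.
No integer candidate from the rational root theorem (±divisors of 24) is a root, so the roots are irrational. The cubic discriminant is Δ = -13800 < 0, so there is one real root and a complex-conjugate pair. p(-4) = -20 and p(-3) = 6 have opposite signs, so a root lies in (-4, -3); Newton's method refines it to λ ≈ -3.2975. Dividing out (λ - (-3.2975)) leaves approximately λ^2 - 1.2975λ + 7.2783. For λ^2 - 1.2975λ + 7.2783 the discriminant is -27.4299. It is negative, so the remaining roots are the complex-conjugate pair λ ≈ 0.6487 ± 2.6187i. Their product equals the constant term, so |λ|^2 ≈ 7.2783 and |λ| ≈ 2.6978.
Thus the eigenvalues (to 4 decimals) are -3.2975 (modulus 3.2975); 0.6487 ± 2.6187i (modulus 2.6978). The spectral radius is the largest modulus: r(A) ≈ 3.2975. (Cross-check: r(A) ≤ ||A||_2 ≈ 5.9013; equality holds whenever A is normal, though it can also hold for some non-normal A.)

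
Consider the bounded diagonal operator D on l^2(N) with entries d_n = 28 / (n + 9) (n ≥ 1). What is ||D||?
||D|| = 14/5 (attained at n = 1)

For D diagonal, ||D|| = sup_n |d_n| = sup_n 28/(n + 9). This is positive and strictly decreasing in n, so the supremum is attained at n = 1: d_1 = 28/(1 + 9) = 14/5. Hence ||D|| = 14/5.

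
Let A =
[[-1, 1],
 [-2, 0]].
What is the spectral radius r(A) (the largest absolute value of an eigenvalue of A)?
r(A) = sqrt(2) ≈ 1.4142

The eigenvalues of A are the roots of its characteristic polynomial. With M = A (coefficients from the trace and determinant):
  p(λ) = det(λ I - M) = λ^2 + λ + 2.
For λ^2 + λ + 2 the discriminant is -7. It is negative, so the roots are the complex-conjugate pair λ = -1/2 ± (sqrt(7)/2) i ≈ -0.5 ± 1.3229i. For a conjugate pair the product of the roots equals the constant term, so |λ|^2 = 2 and |λ| = sqrt(2) ≈ 1.4142.
Thus the eigenvalues (to 4 decimals) are -0.5 ± 1.3229i (modulus 1.4142). The spectral radius is the largest modulus: r(A) = sqrt(2) ≈ 1.4142. (Cross-check: r(A) ≤ ||A||_2 ≈ 2.2882; equality holds whenever A is normal, though it can also hold for some non-normal A.)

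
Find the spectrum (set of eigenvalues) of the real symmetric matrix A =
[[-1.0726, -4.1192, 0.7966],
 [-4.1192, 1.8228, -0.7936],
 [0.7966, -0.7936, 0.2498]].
sigma(A) ≈ {-4, 0, 5}

A is real symmetric, so its spectrum consists of real eigenvalues. Expanding the characteristic polynomial of the displayed matrix gives
  det(λ I - A) = p(λ) = λ^3 + (-1)λ^2 + (-20)λ + (0).
Solving p(λ) = 0 yields eigenvalues ≈ -4, 0, 5. (A is shown rounded to 4 decimals, so these recover the underlying integer eigenvalues to within that precision.)
Verification: the trace of A = 1 equals the sum of eigenvalues 1, and det(A) ≈ 0.0000 matches the eigenvalue product 0.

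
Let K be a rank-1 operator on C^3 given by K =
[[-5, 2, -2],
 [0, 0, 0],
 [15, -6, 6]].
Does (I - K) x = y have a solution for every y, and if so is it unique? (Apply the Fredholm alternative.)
(I - K) is singular (det(I - K) = 0, i.e. 1 ∈ sigma(K)). (I - K) x = y is solvable iff y ⊥ ker((I - K)^*) = span{(-5, 2, -2)}, i.e. iff -5y_1 + 2y_2 - 2y_3 = 0. When solvable, the solutions are x = y + c·(1, 0, -3), c arbitrary (ker(I - K) = span{(1, 0, -3)}, dimension 1).

K has rank 1, so it is an outer product K = u v^T: every row of K is a multiple of one row vector. Reading off the entries, u = (1, 0, -3) and v = (-5, 2, -2) (row i of K equals u_i·v^T). A rank-one matrix u v^T satisfies K u = u (v·u) and kills the (2)-dimensional subspace v^⊥, so its characteristic polynomial is lambda^2 (lambda - v·u) with v·u = tr K = 1. Hence the eigenvalues of I - K are 1 (multiplicity 2) and 1 - (1) = 0, so det(I - K) = 0. (Direct check: I - K =
[[6, -2, 2],
 [0, 1, 0],
 [-15, 6, -5]]
has determinant 0.) So 1 is an eigenvalue of K and (I - K) is not invertible. The finite-dimensional Fredholm alternative says: either (I - K) is invertible, or ker(I - K) ≠ {0} and then range(I - K) = ker((I - K)^*)^⊥, with dim ker(I - K) = dim ker((I - K)^*). We are in the second case, so we need both kernels. Kernel of I - K: (I - K) u = u - u (v·u) = u - u = 0, so ker(I - K) = span{u} = span{(1, 0, -3)} (it is exactly 1-dimensional because rank(I - K) = 2). Kernel of the adjoint: K is real, so (I - K)^* = I - K^T = I - v u^T, and (I - v u^T) v = v - v (u·v) = 0; hence ker((I - K)^*) = span{v} = span{(-5, 2, -2)}. Therefore (I - K) x = y is solvable iff <y, v> = 0, i.e. iff -5y_1 + 2y_2 - 2y_3 = 0. When this holds, K y = u (v·y) = 0, so (I - K) y = y and x = y is a particular solution; the full solution set is the line x = y + c·u = y + c·(1, 0, -3), c ∈ C.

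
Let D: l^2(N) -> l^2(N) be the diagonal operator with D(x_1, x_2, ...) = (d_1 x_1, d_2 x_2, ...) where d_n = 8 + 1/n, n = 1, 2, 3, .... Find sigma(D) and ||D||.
sigma(D) = {8 + 1/n : n ≥ 1} ∪ {8}; ||D|| = 9

A bounded diagonal operator on l^2 with diagonal entries d_n has spectrum equal to the closure of {d_n : n ≥ 1}: every d_n is an eigenvalue (with eigenvector e_n), so {d_n} ⊂ sigma(D); the spectrum is closed, so its closure is too; and for lambda not in the closure, (D - lambda I) has bounded inverse (the diagonal entries 1/(d_n - lambda) are bounded). For our sequence d_n = 8 + 1/n, n = 1, 2, 3, ...:
  - {d_n} = {8 + 1/n : n ≥ 1}; the only limit point is 8
  - closure = {8 + 1/n : n ≥ 1} ∪ {8}
For the norm: a diagonal operator has ||D|| = sup_n |d_n|. Here d_n = 8 + 1/n is positive and decreasing, so sup_n |d_n| = d_1 = 8 + 1 = 9. So ||D|| = 9.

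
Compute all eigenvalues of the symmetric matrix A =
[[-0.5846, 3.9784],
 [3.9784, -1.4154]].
sigma(A) ≈ {-5, 3}

A is real symmetric, so its spectrum consists of real eigenvalues. Expanding the characteristic polynomial of the displayed matrix gives
  det(λ I - A) = p(λ) = λ^2 + (2)λ + (-15).
Solving p(λ) = 0 yields eigenvalues ≈ -5, 3. (A is shown rounded to 4 decimals, so these recover the underlying integer eigenvalues to within that precision.)
Verification: the trace of A = -2 equals the sum of eigenvalues -2, and det(A) ≈ -15.0002 matches the eigenvalue product -15.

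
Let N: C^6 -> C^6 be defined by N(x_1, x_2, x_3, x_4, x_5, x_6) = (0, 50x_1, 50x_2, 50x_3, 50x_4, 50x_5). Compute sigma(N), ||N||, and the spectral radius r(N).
sigma(N) = {0}; ||N|| = 50; r(N) = 0. (N is nilpotent with N^6 = 0.)

On C^6, N is a strictly lower-triangular matrix with 50 on the subdiagonal and zeros elsewhere, so its characteristic polynomial is lambda^6 and every eigenvalue is 0: sigma(N) = {0}. For the operator norm, N e_i = 50e_{i+1} for i = 1, ..., 5 and N e_6 = 0, so the singular values of N are 50 (with multiplicity 5) and 0; hence ||N|| = 50. The spectral radius r(N) = max|lambda| = 0. Note ||N|| > r(N) — characteristic of non-normal nilpotent operators. Indeed N^6 = 0.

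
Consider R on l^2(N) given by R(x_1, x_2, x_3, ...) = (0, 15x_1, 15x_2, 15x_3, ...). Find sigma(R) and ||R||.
sigma(R) = closed disk {z in C : |z| ≤ 15}; ||R|| = 15

Note R = 15·U where U is the unit right shift (U x)_k = x_{k-1} (with x_0 := 0); so ||R|| = 15||U|| and sigma(R) = 15·sigma(U). ||R x||^2 = sum_{k≥1} |15x_k|^2 = 225||x||^2, so ||R|| = 15 and sigma(R) ⊂ {|z| ≤ 15}. For any |lambda| < 15, the equation (R - lambda I) x = 0 forces x_1 = 0, then 15x_k = lambda x_{k+1} ⇒ x = 0, so R has no eigenvalues. But (R - lambda I) is not surjective for |lambda| < 15: solving (R - lambda I) x = e_1 would require x_n proportional to (lambda/15)^(-n), which is not in l^2. So every |lambda| < 15 lies in the residual spectrum. The boundary |lambda| = 15 is in the approximate point spectrum (the spectrum is closed). Hence sigma(R) is the closed disk of radius 15.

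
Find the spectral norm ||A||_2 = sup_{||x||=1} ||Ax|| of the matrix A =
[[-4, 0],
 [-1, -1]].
||A||_2 = sqrt((18 + sqrt(260))/2) ≈ 4.1306 (= sqrt(largest eigenvalue of A^T A))

||A||_2 = sigma_max(A) = sqrt(lambda_max(A^T A)). Form the symmetric matrix M = A^T A =
[[17, 1],
 [1, 1]].
Its characteristic polynomial (trace, determinant of M give the coefficients) is
  p(λ) = det(λ I - M) = λ^2 - 18λ + 16.
For λ^2 - 18λ + 16 the discriminant is 260. It is nonnegative but not a perfect square, so the roots are real and irrational: λ = (18 ± sqrt(260))/2 ≈ 17.0623, 0.9377.
So the eigenvalues of A^T A are ≈ 0.9377, 17.0623 (all ≥ 0, as they must be for A^T A). The largest is λ_max = (18 + sqrt(260))/2 ≈ 17.0623, hence ||A||_2 = sqrt(λ_max) = sqrt((18 + sqrt(260))/2) ≈ 4.1306.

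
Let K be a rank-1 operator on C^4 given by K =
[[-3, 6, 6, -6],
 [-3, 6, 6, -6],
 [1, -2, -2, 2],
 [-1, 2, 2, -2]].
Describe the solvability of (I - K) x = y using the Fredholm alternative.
(I - K) is invertible (det(I - K) = 2 ≠ 0), so for every y in C^4 the equation (I - K) x = y has a unique solution.

K has rank 1, so it is an outer product K = u v^T: every row of K is a multiple of one row vector. Reading off the entries, u = (-3, -3, 1, -1) and v = (1, -2, -2, 2) (row i of K equals u_i·v^T). A rank-one matrix u v^T satisfies K u = u (v·u) and kills the (3)-dimensional subspace v^⊥, so its characteristic polynomial is lambda^3 (lambda - v·u) with v·u = tr K = -1. Hence the eigenvalues of I - K are 1 (multiplicity 3) and 1 - (-1) = 2, so det(I - K) = 2. (Direct check: I - K =
[[4, -6, -6, 6],
 [3, -5, -6, 6],
 [-1, 2, 3, -2],
 [1, -2, -2, 3]]
has determinant 2.) The finite-dimensional Fredholm alternative says: either (I - K) is invertible, or ker(I - K) ≠ {0} and then range(I - K) = ker((I - K)^*)^⊥, with dim ker(I - K) = dim ker((I - K)^*). Since det(I - K) ≠ 0, 1 is not an eigenvalue of K and ker(I - K) = {0}, so we are in the first case: for every y there is a unique x = (I - K)^(-1) y. Explicitly, by the Sherman–Morrison formula, (I - u v^T)^(-1) = I + u v^T/(1 - v·u), i.e. (I - K)^(-1) = I + K/(2).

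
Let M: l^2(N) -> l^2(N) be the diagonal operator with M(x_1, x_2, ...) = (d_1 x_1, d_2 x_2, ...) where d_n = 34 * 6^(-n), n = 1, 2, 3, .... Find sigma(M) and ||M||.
sigma(M) = {34 * 6^(-n) : n ≥ 1} ∪ {0}; ||M|| = 17/3

A bounded diagonal operator on l^2 with diagonal entries d_n has spectrum equal to the closure of {d_n : n ≥ 1}: every d_n is an eigenvalue (with eigenvector e_n), so {d_n} ⊂ sigma(M); the spectrum is closed, so its closure is too; and for lambda not in the closure, (M - lambda I) has bounded inverse (the diagonal entries 1/(d_n - lambda) are bounded). For our sequence d_n = 34 * 6^(-n), n = 1, 2, 3, ...:
  - {d_n} = {34 * 6^(-n) : n ≥ 1}; the only limit point is 0
  - closure = {34 * 6^(-n) : n ≥ 1} ∪ {0}
For the norm: a diagonal operator has ||M|| = sup_n |d_n|. Here d_n = 34 * 6^(-n) is positive and decreasing, so sup_n |d_n| = d_1 = 34/6 = 17/3. So ||M|| = 17/3.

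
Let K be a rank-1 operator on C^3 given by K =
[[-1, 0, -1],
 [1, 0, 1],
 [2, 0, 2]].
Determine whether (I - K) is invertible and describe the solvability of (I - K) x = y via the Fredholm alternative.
(I - K) is singular (det(I - K) = 0, i.e. 1 ∈ sigma(K)). (I - K) x = y is solvable iff y ⊥ ker((I - K)^*) = span{(-1, 0, -1)}, i.e. iff -y_1 - y_3 = 0. When solvable, the solutions are x = y + c·(1, -1, -2), c arbitrary (ker(I - K) = span{(1, -1, -2)}, dimension 1).

K has rank 1, so it is an outer product K = u v^T: every row of K is a multiple of one row vector. Reading off the entries, u = (1, -1, -2) and v = (-1, 0, -1) (row i of K equals u_i·v^T). A rank-one matrix u v^T satisfies K u = u (v·u) and kills the (2)-dimensional subspace v^⊥, so its characteristic polynomial is lambda^2 (lambda - v·u) with v·u = tr K = 1. Hence the eigenvalues of I - K are 1 (multiplicity 2) and 1 - (1) = 0, so det(I - K) = 0. (Direct check: I - K =
[[2, 0, 1],
 [-1, 1, -1],
 [-2, 0, -1]]
has determinant 0.) So 1 is an eigenvalue of K and (I - K) is not invertible. The finite-dimensional Fredholm alternative says: either (I - K) is invertible, or ker(I - K) ≠ {0} and then range(I - K) = ker((I - K)^*)^⊥, with dim ker(I - K) = dim ker((I - K)^*). We are in the second case, so we need both kernels. Kernel of I - K: (I - K) u = u - u (v·u) = u - u = 0, so ker(I - K) = span{u} = span{(1, -1, -2)} (it is exactly 1-dimensional because rank(I - K) = 2). Kernel of the adjoint: K is real, so (I - K)^* = I - K^T = I - v u^T, and (I - v u^T) v = v - v (u·v) = 0; hence ker((I - K)^*) = span{v} = span{(-1, 0, -1)}. Therefore (I - K) x = y is solvable iff <y, v> = 0, i.e. iff -y_1 - y_3 = 0. When this holds, K y = u (v·y) = 0, so (I - K) y = y and x = y is a particular solution; the full solution set is the line x = y + c·u = y + c·(1, -1, -2), c ∈ C.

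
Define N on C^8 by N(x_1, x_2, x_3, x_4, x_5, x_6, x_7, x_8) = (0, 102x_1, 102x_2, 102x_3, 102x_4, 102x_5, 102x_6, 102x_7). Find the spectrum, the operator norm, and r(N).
sigma(N) = {0}; ||N|| = 102; r(N) = 0. (N is nilpotent with N^8 = 0.)

On C^8, N is a strictly lower-triangular matrix with 102 on the subdiagonal and zeros elsewhere, so its characteristic polynomial is lambda^8 and every eigenvalue is 0: sigma(N) = {0}. For the operator norm, N e_i = 102e_{i+1} for i = 1, ..., 7 and N e_8 = 0, so the singular values of N are 102 (with multiplicity 7) and 0; hence ||N|| = 102. The spectral radius r(N) = max|lambda| = 0. Note ||N|| > r(N) — characteristic of non-normal nilpotent operators. Indeed N^8 = 0.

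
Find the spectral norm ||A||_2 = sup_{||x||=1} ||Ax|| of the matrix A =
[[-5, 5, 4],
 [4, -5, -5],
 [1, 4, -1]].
||A||_2 = sqrt((149 + sqrt(13737))/2) ≈ 11.537 (= sqrt(largest eigenvalue of A^T A))

||A||_2 = sigma_max(A) = sqrt(lambda_max(A^T A)). Form the symmetric matrix M = A^T A =
[[42, -41, -41],
 [-41, 66, 41],
 [-41, 41, 42]].
Its characteristic polynomial (trace, sum of principal 2x2 minors, determinant of M give the coefficients) is
  p(λ) = det(λ I - M) = λ^3 - 150λ^2 + 2265λ - 2116.
By the rational root theorem any rational root is an integer divisor of 2116. Testing λ = 1: p(1) = 1 - 150 + 2265 - 2116 = 0, so λ = 1 is a root. Dividing out (λ - 1) leaves p(λ) = (λ - 1)(λ^2 - 149λ + 2116). For λ^2 - 149λ + 2116 the discriminant is 13737. It is nonnegative but not a perfect square, so the roots are real and irrational: λ = (149 ± sqrt(13737))/2 ≈ 133.1025, 15.8975.
So the eigenvalues of A^T A are ≈ 1, 15.8975, 133.1025 (all ≥ 0, as they must be for A^T A). The largest is λ_max = (149 + sqrt(13737))/2 ≈ 133.1025, hence ||A||_2 = sqrt(λ_max) = sqrt((149 + sqrt(13737))/2) ≈ 11.537.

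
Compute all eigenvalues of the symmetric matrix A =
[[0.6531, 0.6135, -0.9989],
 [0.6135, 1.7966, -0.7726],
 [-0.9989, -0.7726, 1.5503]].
sigma(A) ≈ {0, 1, 3}

A is real symmetric, so its spectrum consists of real eigenvalues. Expanding the characteristic polynomial of the displayed matrix gives
  det(λ I - A) = p(λ) = λ^3 + (-4)λ^2 + (3)λ + (0).
Solving p(λ) = 0 yields eigenvalues ≈ 0, 1, 3. (A is shown rounded to 4 decimals, so these recover the underlying integer eigenvalues to within that precision.)
Verification: the trace of A = 4 equals the sum of eigenvalues 4, and det(A) ≈ -0.0000 matches the eigenvalue product 0.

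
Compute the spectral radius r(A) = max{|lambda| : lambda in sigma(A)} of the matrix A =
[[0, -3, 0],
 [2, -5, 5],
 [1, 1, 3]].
r(A) = (5 + sqrt(21))/2 ≈ 4.7913

The eigenvalues of A are the roots of its characteristic polynomial. With M = A (coefficients from the trace, the sum of principal 2x2 minors, and det A):
  p(λ) = det(λ I - M) = λ^3 + 2λ^2 - 14λ - 3.
By the rational root theorem any rational root is an integer divisor of 3. Testing λ = 3: p(3) = 27 + 18 - 42 - 3 = 0, so λ = 3 is a root. Dividing out (λ - 3) leaves p(λ) = (λ - 3)(λ^2 + 5λ + 1). For λ^2 + 5λ + 1 the discriminant is 21. It is nonnegative but not a perfect square, so the roots are real and irrational: λ = (-5 ± sqrt(21))/2 ≈ -0.2087, -4.7913.
Thus the eigenvalues (to 4 decimals) are -0.2087 (modulus 0.2087); -4.7913 (modulus 4.7913); 3 (modulus 3). The spectral radius is the largest modulus: r(A) = (5 + sqrt(21))/2 ≈ 4.7913. (Cross-check: r(A) ≤ ||A||_2 ≈ 7.7997; equality holds whenever A is normal, though it can also hold for some non-normal A.)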